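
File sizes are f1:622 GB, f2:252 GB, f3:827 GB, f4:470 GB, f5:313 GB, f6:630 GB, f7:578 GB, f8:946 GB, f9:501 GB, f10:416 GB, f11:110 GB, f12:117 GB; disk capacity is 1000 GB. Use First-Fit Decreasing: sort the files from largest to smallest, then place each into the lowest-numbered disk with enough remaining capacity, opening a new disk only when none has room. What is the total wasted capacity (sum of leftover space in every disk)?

218

Sorted descending: 946, 827, 630, 622, 578, 501, 470, 416, 313, 252, 117, 110.
946 GB → disk 1 (remaining 54 GB)
827 GB → disk 2 (remaining 173 GB)
630 GB → disk 3 (remaining 370 GB)
622 GB → disk 4 (remaining 378 GB)
578 GB → disk 5 (remaining 422 GB)
501 GB → disk 6 (remaining 499 GB)
470 GB → disk 6 (remaining 29 GB)
416 GB → disk 5 (remaining 6 GB)
313 GB → disk 3 (remaining 57 GB)
252 GB → disk 4 (remaining 126 GB)
117 GB → disk 2 (remaining 56 GB)
110 GB → disk 4 (remaining 16 GB)
6 disks × 1000 GB = 6000 GB; used 5782 GB; unused 218 GB.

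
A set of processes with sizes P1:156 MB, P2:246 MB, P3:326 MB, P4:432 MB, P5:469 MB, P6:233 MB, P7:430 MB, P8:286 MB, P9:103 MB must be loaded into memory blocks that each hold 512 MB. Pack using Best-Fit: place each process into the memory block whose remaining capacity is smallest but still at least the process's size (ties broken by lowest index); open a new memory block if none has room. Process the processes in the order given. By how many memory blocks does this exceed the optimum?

Best-Fit: [156,246,103] [326] [432] [469] [233] [430] [286] → 7 memory blocks.
Total size 2681 MB; any packing needs at least ⌈2681/512⌉ = 6 memory blocks.
An optimal packing achieves that bound: [469] [432] [430] [326,156] [286,103] [246,233] → 6 memory blocks.
Excess: 7 − 6 = 1.

1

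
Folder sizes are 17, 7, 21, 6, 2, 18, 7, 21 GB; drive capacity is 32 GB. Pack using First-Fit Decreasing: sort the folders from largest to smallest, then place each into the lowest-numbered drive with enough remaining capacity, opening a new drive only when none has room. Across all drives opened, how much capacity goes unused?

Sorted descending: 21, 21, 18, 17, 7, 7, 6, 2.
21 GB → drive 1 (remaining 11 GB)
21 GB → drive 2 (remaining 11 GB)
18 GB → drive 3 (remaining 14 GB)
17 GB → drive 4 (remaining 15 GB)
7 GB → drive 1 (remaining 4 GB)
7 GB → drive 2 (remaining 4 GB)
6 GB → drive 3 (remaining 8 GB)
2 GB → drive 1 (remaining 2 GB)
4 drives × 32 GB = 128 GB; used 99 GB; unused 29 GB.

29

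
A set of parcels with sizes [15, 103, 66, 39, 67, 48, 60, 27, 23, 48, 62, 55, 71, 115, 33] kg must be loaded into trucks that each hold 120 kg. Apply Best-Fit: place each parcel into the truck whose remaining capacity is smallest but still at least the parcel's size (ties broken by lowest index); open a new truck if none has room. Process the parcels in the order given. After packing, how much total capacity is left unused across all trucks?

truck 1: place 15 kg, 105 kg left
truck 1: place 103 kg, 2 kg left
truck 2: place 66 kg, 54 kg left
truck 2: place 39 kg, 15 kg left
truck 3: place 67 kg, 53 kg left
truck 3: place 48 kg, 5 kg left
truck 4: place 60 kg, 60 kg left
truck 4: place 27 kg, 33 kg left
truck 4: place 23 kg, 10 kg left
truck 5: place 48 kg, 72 kg left
truck 5: place 62 kg, 10 kg left
truck 6: place 55 kg, 65 kg left
truck 7: place 71 kg, 49 kg left
truck 8: place 115 kg, 5 kg left
truck 7: place 33 kg, 16 kg left
8 trucks × 120 kg = 960 kg; used 832 kg; unused 128 kg.

128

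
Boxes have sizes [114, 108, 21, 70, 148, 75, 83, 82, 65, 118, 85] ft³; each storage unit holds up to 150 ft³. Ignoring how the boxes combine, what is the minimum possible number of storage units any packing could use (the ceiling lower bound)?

Total size = 114 + 108 + 21 + 70 + 148 + 75 + 83 + 82 + 65 + 118 + 85 = 969 ft³.
⌈969 / 150⌉ = 7.

7 storage units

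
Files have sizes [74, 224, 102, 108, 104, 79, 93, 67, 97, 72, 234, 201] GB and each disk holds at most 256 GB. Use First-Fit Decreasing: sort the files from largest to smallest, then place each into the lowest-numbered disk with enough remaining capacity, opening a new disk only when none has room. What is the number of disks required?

7 disks

Sorted descending: 234, 224, 201, 108, 104, 102, 97, 93, 79, 74, 72, 67.
disk 1: place 234 GB, 22 GB left
disk 2: place 224 GB, 32 GB left
disk 3: place 201 GB, 55 GB left
disk 4: place 108 GB, 148 GB left
disk 4: place 104 GB, 44 GB left
disk 5: place 102 GB, 154 GB left
disk 5: place 97 GB, 57 GB left
disk 6: place 93 GB, 163 GB left
disk 6: place 79 GB, 84 GB left
disk 6: place 74 GB, 10 GB left
disk 7: place 72 GB, 184 GB left
disk 7: place 67 GB, 117 GB left
Final disks: [234] [224] [201] [108,104] [102,97] [93,79,74] [72,67].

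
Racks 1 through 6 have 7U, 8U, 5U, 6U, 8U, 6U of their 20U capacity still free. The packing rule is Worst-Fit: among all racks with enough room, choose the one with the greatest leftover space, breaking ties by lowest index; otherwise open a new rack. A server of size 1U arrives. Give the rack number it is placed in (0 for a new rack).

Racks with room: rack 1 (7U), rack 2 (8U), rack 3 (5U), rack 4 (6U), rack 5 (8U), rack 6 (6U).
Most room is rack 2 with 8U free.

2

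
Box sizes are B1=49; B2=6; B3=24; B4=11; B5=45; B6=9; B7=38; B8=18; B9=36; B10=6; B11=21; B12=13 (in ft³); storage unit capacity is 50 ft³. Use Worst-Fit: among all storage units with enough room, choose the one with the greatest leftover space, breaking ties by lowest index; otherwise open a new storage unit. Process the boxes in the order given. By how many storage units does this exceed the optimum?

Worst-Fit: [49] [6,24,11,9] [45] [38] [18,6,21] [36,13] → 6 storage units.
Total size 276 ft³; any packing needs at least ⌈276/50⌉ = 6 storage units.
So 6 is already optimal.

0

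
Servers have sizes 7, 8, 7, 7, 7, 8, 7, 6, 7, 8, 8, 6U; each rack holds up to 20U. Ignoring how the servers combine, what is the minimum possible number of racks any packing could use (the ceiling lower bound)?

5

Total size = 7 + 8 + 7 + 7 + 7 + 8 + 7 + 6 + 7 + 8 + 8 + 6 = 86U.
⌈86 / 20⌉ = 5.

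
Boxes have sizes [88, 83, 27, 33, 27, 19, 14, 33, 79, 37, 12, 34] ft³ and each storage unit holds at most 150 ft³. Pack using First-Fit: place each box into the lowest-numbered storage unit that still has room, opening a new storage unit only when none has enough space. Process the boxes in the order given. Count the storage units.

4

storage unit 1: place 88 ft³, 62 ft³ left
storage unit 2: place 83 ft³, 67 ft³ left
storage unit 1: place 27 ft³, 35 ft³ left
storage unit 1: place 33 ft³, 2 ft³ left
storage unit 2: place 27 ft³, 40 ft³ left
storage unit 2: place 19 ft³, 21 ft³ left
storage unit 2: place 14 ft³, 7 ft³ left
storage unit 3: place 33 ft³, 117 ft³ left
storage unit 3: place 79 ft³, 38 ft³ left
storage unit 3: place 37 ft³, 1 ft³ left
storage unit 4: place 12 ft³, 138 ft³ left
storage unit 4: place 34 ft³, 104 ft³ left
Final storage units: [88,27,33] [83,27,19,14] [33,79,37] [12,34].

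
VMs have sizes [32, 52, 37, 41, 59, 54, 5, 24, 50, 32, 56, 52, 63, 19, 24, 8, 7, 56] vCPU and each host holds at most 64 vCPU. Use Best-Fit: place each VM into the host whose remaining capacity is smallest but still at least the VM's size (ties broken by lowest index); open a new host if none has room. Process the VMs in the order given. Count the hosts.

32 vCPU → host 1 (remaining 32 vCPU)
52 vCPU → host 2 (remaining 12 vCPU)
37 vCPU → host 3 (remaining 27 vCPU)
41 vCPU → host 4 (remaining 23 vCPU)
59 vCPU → host 5 (remaining 5 vCPU)
54 vCPU → host 6 (remaining 10 vCPU)
5 vCPU → host 5 (remaining 0 vCPU)
24 vCPU → host 3 (remaining 3 vCPU)
50 vCPU → host 7 (remaining 14 vCPU)
32 vCPU → host 1 (remaining 0 vCPU)
56 vCPU → host 8 (remaining 8 vCPU)
52 vCPU → host 9 (remaining 12 vCPU)
63 vCPU → host 10 (remaining 1 vCPU)
19 vCPU → host 4 (remaining 4 vCPU)
24 vCPU → host 11 (remaining 40 vCPU)
8 vCPU → host 8 (remaining 0 vCPU)
7 vCPU → host 6 (remaining 3 vCPU)
56 vCPU → host 12 (remaining 8 vCPU)

12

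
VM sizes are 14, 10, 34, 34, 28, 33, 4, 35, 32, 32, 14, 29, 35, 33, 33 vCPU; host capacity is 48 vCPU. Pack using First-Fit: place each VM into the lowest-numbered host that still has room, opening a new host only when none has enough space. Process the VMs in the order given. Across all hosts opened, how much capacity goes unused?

176

Put 14 vCPU in host 1; 34 vCPU remain.
Put 10 vCPU in host 1; 24 vCPU remain.
Put 34 vCPU in host 2; 14 vCPU remain.
Put 34 vCPU in host 3; 14 vCPU remain.
Put 28 vCPU in host 4; 20 vCPU remain.
Put 33 vCPU in host 5; 15 vCPU remain.
Put 4 vCPU in host 1; 20 vCPU remain.
Put 35 vCPU in host 6; 13 vCPU remain.
Put 32 vCPU in host 7; 16 vCPU remain.
Put 32 vCPU in host 8; 16 vCPU remain.
Put 14 vCPU in host 1; 6 vCPU remain.
Put 29 vCPU in host 9; 19 vCPU remain.
Put 35 vCPU in host 10; 13 vCPU remain.
Put 33 vCPU in host 11; 15 vCPU remain.
Put 33 vCPU in host 12; 15 vCPU remain.
12 hosts × 48 vCPU = 576 vCPU; used 400 vCPU; unused 176 vCPU.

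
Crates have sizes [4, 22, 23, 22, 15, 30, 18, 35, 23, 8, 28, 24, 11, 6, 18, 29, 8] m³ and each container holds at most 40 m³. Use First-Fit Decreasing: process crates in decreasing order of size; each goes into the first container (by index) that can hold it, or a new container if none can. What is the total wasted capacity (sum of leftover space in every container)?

36

Sorted descending: 35, 30, 29, 28, 24, 23, 23, 22, 22, 18, 18, 15, 11, 8, 8, 6, 4.
container 1: place 35 m³, 5 m³ left
container 2: place 30 m³, 10 m³ left
container 3: place 29 m³, 11 m³ left
container 4: place 28 m³, 12 m³ left
container 5: place 24 m³, 16 m³ left
container 6: place 23 m³, 17 m³ left
container 7: place 23 m³, 17 m³ left
container 8: place 22 m³, 18 m³ left
container 9: place 22 m³, 18 m³ left
container 8: place 18 m³, 0 m³ left
container 9: place 18 m³, 0 m³ left
container 5: place 15 m³, 1 m³ left
container 3: place 11 m³, 0 m³ left
container 2: place 8 m³, 2 m³ left
container 4: place 8 m³, 4 m³ left
container 6: place 6 m³, 11 m³ left
container 1: place 4 m³, 1 m³ left
9 containers × 40 m³ = 360 m³; used 324 m³; unused 36 m³.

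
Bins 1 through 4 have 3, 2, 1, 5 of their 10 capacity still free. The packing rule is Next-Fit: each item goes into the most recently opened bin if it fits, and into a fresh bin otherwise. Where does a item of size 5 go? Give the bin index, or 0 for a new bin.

4

Next-Fit only looks at bin 4, which has 5 free.
5 fits there.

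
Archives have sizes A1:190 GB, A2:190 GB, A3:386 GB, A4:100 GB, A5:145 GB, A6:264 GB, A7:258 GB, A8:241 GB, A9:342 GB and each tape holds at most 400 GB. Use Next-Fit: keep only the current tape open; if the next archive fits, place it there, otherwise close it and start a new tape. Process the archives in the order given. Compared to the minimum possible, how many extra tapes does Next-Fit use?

1

Next-Fit: [190,190] [386] [100,145] [264] [258] [241] [342] → 7 tapes.
Total size 2116 GB; any packing needs at least ⌈2116/400⌉ = 6 tapes.
An optimal packing achieves that bound: [386] [342] [264,100] [258] [241,145] [190,190] → 6 tapes.
Excess: 7 − 6 = 1.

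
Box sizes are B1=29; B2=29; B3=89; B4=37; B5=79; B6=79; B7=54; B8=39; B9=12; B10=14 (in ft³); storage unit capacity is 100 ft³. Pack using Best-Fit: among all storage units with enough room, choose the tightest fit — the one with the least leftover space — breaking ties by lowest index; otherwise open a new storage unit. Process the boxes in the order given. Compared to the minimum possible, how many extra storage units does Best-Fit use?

0

Best-Fit: [29,29,37] [89] [79,12] [79,14] [54,39] → 5 storage units.
Total size 461 ft³; any packing needs at least ⌈461/100⌉ = 5 storage units.
So 5 is already optimal.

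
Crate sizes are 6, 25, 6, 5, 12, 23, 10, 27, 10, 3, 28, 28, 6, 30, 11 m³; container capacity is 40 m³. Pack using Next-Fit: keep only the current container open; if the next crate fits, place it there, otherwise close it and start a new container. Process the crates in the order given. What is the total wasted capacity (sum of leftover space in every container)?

Put 6 m³ in container 1; 34 m³ remain.
Put 25 m³ in container 1; 9 m³ remain.
Put 6 m³ in container 1; 3 m³ remain.
Put 5 m³ in container 2; 35 m³ remain.
Put 12 m³ in container 2; 23 m³ remain.
Put 23 m³ in container 2; 0 m³ remain.
Put 10 m³ in container 3; 30 m³ remain.
Put 27 m³ in container 3; 3 m³ remain.
Put 10 m³ in container 4; 30 m³ remain.
Put 3 m³ in container 4; 27 m³ remain.
Put 28 m³ in container 5; 12 m³ remain.
Put 28 m³ in container 6; 12 m³ remain.
Put 6 m³ in container 6; 6 m³ remain.
Put 30 m³ in container 7; 10 m³ remain.
Put 11 m³ in container 8; 29 m³ remain.
8 containers × 40 m³ = 320 m³; used 230 m³; unused 90 m³.

90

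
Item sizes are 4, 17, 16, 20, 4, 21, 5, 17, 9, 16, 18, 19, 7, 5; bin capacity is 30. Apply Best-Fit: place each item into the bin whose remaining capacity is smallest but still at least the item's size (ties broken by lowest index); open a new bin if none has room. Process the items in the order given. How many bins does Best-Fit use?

4 → bin 1 (remaining 26)
17 → bin 1 (remaining 9)
16 → bin 2 (remaining 14)
20 → bin 3 (remaining 10)
4 → bin 1 (remaining 5)
21 → bin 4 (remaining 9)
5 → bin 1 (remaining 0)
17 → bin 5 (remaining 13)
9 → bin 4 (remaining 0)
16 → bin 6 (remaining 14)
18 → bin 7 (remaining 12)
19 → bin 8 (remaining 11)
7 → bin 3 (remaining 3)
5 → bin 8 (remaining 6)
Final bins: [4,17,4,5] [16] [20,7] [21,9] [17] [16] [18] [19,5].

8 bins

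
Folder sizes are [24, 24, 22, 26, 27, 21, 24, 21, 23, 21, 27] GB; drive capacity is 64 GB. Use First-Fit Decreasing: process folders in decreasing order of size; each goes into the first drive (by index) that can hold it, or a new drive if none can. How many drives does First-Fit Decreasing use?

5

Sorted descending: 27, 27, 26, 24, 24, 24, 23, 22, 21, 21, 21.
Put 27 GB in drive 1; 37 GB remain.
Put 27 GB in drive 1; 10 GB remain.
Put 26 GB in drive 2; 38 GB remain.
Put 24 GB in drive 2; 14 GB remain.
Put 24 GB in drive 3; 40 GB remain.
Put 24 GB in drive 3; 16 GB remain.
Put 23 GB in drive 4; 41 GB remain.
Put 22 GB in drive 4; 19 GB remain.
Put 21 GB in drive 5; 43 GB remain.
Put 21 GB in drive 5; 22 GB remain.
Put 21 GB in drive 5; 1 GB remain.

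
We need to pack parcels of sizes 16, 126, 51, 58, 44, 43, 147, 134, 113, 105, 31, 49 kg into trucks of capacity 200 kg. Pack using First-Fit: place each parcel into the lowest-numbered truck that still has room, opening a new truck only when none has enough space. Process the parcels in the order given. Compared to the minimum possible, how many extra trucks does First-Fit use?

1

First-Fit: [16,126,51] [58,44,43,31] [147,49] [134] [113] [105] → 6 trucks.
Total size 917 kg; any packing needs at least ⌈917/200⌉ = 5 trucks.
An optimal packing achieves that bound: [147,51] [134,58] [126,49,16] [113,44,43] [105,31] → 5 trucks.
Excess: 6 − 5 = 1.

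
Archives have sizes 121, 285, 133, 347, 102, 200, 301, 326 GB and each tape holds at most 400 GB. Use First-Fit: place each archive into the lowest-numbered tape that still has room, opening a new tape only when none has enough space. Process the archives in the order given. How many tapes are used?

6 tapes

tape 1: place 121 GB, 279 GB left
tape 2: place 285 GB, 115 GB left
tape 1: place 133 GB, 146 GB left
tape 3: place 347 GB, 53 GB left
tape 1: place 102 GB, 44 GB left
tape 4: place 200 GB, 200 GB left
tape 5: place 301 GB, 99 GB left
tape 6: place 326 GB, 74 GB left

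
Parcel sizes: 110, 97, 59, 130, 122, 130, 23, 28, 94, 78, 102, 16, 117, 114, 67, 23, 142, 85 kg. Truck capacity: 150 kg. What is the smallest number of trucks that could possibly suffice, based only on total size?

Total size = 110 + 97 + 59 + 130 + 122 + 130 + 23 + 28 + 94 + 78 + 102 + 16 + 117 + 114 + 67 + 23 + 142 + 85 = 1537 kg.
⌈1537 / 150⌉ = 11.

11 trucks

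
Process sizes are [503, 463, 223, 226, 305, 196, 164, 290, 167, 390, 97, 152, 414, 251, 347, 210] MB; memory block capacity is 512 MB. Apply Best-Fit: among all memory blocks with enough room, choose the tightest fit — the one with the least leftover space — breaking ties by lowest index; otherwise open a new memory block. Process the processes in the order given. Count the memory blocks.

Put 503 MB in memory block 1; 9 MB remain.
Put 463 MB in memory block 2; 49 MB remain.
Put 223 MB in memory block 3; 289 MB remain.
Put 226 MB in memory block 3; 63 MB remain.
Put 305 MB in memory block 4; 207 MB remain.
Put 196 MB in memory block 4; 11 MB remain.
Put 164 MB in memory block 5; 348 MB remain.
Put 290 MB in memory block 5; 58 MB remain.
Put 167 MB in memory block 6; 345 MB remain.
Put 390 MB in memory block 7; 122 MB remain.
Put 97 MB in memory block 7; 25 MB remain.
Put 152 MB in memory block 6; 193 MB remain.
Put 414 MB in memory block 8; 98 MB remain.
Put 251 MB in memory block 9; 261 MB remain.
Put 347 MB in memory block 10; 165 MB remain.
Put 210 MB in memory block 9; 51 MB remain.

10 memory blocks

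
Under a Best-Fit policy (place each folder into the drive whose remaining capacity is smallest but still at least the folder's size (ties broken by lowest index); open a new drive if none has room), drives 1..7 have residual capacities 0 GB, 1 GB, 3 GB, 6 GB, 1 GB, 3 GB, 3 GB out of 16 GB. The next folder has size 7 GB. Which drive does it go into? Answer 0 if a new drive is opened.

0

No drive has ≥ 7 GB free, so a new drive is opened.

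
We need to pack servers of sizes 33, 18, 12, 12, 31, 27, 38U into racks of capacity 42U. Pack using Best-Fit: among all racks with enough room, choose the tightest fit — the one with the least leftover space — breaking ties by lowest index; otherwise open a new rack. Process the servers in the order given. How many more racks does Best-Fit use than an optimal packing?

Best-Fit: [33] [18,12,12] [31] [27] [38] → 5 racks.
Total size 171U; any packing needs at least ⌈171/42⌉ = 5 racks.
So 5 is already optimal.

0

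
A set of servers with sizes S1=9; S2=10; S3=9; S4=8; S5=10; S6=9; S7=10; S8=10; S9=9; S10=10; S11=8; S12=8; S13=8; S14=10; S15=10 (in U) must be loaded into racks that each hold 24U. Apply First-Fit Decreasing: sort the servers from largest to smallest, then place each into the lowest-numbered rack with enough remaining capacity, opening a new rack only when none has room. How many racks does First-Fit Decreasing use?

7 racks

Sorted descending: 10, 10, 10, 10, 10, 10, 10, 9, 9, 9, 9, 8, 8, 8, 8.
rack 1: place 10U, 14U left
rack 1: place 10U, 4U left
rack 2: place 10U, 14U left
rack 2: place 10U, 4U left
rack 3: place 10U, 14U left
rack 3: place 10U, 4U left
rack 4: place 10U, 14U left
rack 4: place 9U, 5U left
rack 5: place 9U, 15U left
rack 5: place 9U, 6U left
rack 6: place 9U, 15U left
rack 6: place 8U, 7U left
rack 7: place 8U, 16U left
rack 7: place 8U, 8U left
rack 7: place 8U, 0U left
Final racks: [10,10] [10,10] [10,10] [10,9] [9,9] [9,8] [8,8,8].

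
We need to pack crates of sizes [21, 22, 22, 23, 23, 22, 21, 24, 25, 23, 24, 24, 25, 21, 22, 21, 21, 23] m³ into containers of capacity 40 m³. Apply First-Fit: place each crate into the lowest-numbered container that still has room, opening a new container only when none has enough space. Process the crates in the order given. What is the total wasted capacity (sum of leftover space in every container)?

21 m³ → container 1 (remaining 19 m³)
22 m³ → container 2 (remaining 18 m³)
22 m³ → container 3 (remaining 18 m³)
23 m³ → container 4 (remaining 17 m³)
23 m³ → container 5 (remaining 17 m³)
22 m³ → container 6 (remaining 18 m³)
21 m³ → container 7 (remaining 19 m³)
24 m³ → container 8 (remaining 16 m³)
25 m³ → container 9 (remaining 15 m³)
23 m³ → container 10 (remaining 17 m³)
24 m³ → container 11 (remaining 16 m³)
24 m³ → container 12 (remaining 16 m³)
25 m³ → container 13 (remaining 15 m³)
21 m³ → container 14 (remaining 19 m³)
22 m³ → container 15 (remaining 18 m³)
21 m³ → container 16 (remaining 19 m³)
21 m³ → container 17 (remaining 19 m³)
23 m³ → container 18 (remaining 17 m³)
18 containers × 40 m³ = 720 m³; used 407 m³; unused 313 m³.

313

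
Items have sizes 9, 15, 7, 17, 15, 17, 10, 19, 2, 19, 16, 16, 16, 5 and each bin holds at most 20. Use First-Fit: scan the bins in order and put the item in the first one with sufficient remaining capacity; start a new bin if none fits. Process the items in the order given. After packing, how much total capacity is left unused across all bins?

bin 1: place 9, 11 left
bin 2: place 15, 5 left
bin 1: place 7, 4 left
bin 3: place 17, 3 left
bin 4: place 15, 5 left
bin 5: place 17, 3 left
bin 6: place 10, 10 left
bin 7: place 19, 1 left
bin 1: place 2, 2 left
bin 8: place 19, 1 left
bin 9: place 16, 4 left
bin 10: place 16, 4 left
bin 11: place 16, 4 left
bin 2: place 5, 0 left
11 bins × 20 = 220; used 183; unused 37.

37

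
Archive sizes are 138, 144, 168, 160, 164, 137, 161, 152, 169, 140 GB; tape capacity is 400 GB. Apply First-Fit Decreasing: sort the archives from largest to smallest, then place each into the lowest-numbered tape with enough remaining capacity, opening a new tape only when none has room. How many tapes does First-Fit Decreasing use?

Sorted descending: 169, 168, 164, 161, 160, 152, 144, 140, 138, 137.
Put 169 GB in tape 1; 231 GB remain.
Put 168 GB in tape 1; 63 GB remain.
Put 164 GB in tape 2; 236 GB remain.
Put 161 GB in tape 2; 75 GB remain.
Put 160 GB in tape 3; 240 GB remain.
Put 152 GB in tape 3; 88 GB remain.
Put 144 GB in tape 4; 256 GB remain.
Put 140 GB in tape 4; 116 GB remain.
Put 138 GB in tape 5; 262 GB remain.
Put 137 GB in tape 5; 125 GB remain.
Final tapes: [169,168] [164,161] [160,152] [144,140] [138,137].

5 tapes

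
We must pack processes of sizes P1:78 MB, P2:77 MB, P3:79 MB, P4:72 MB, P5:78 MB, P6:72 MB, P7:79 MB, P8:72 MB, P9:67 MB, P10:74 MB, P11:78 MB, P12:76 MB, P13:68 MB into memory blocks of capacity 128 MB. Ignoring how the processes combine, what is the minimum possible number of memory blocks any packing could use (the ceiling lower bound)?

Total size = 78 + 77 + 79 + 72 + 78 + 72 + 79 + 72 + 67 + 74 + 78 + 76 + 68 = 970 MB.
⌈970 / 128⌉ = 8.

8 memory blocks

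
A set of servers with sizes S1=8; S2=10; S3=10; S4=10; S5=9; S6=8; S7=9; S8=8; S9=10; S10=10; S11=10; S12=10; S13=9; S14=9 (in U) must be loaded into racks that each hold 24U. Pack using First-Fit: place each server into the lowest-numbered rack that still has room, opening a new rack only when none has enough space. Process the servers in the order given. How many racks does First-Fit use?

7

S1 (8U) → rack 1 (remaining 16U)
S2 (10U) → rack 1 (remaining 6U)
S3 (10U) → rack 2 (remaining 14U)
S4 (10U) → rack 2 (remaining 4U)
S5 (9U) → rack 3 (remaining 15U)
S6 (8U) → rack 3 (remaining 7U)
S7 (9U) → rack 4 (remaining 15U)
S8 (8U) → rack 4 (remaining 7U)
S9 (10U) → rack 5 (remaining 14U)
S10 (10U) → rack 5 (remaining 4U)
S11 (10U) → rack 6 (remaining 14U)
S12 (10U) → rack 6 (remaining 4U)
S13 (9U) → rack 7 (remaining 15U)
S14 (9U) → rack 7 (remaining 6U)
Final racks: [8,10] [10,10] [9,8] [9,8] [10,10] [10,10] [9,9].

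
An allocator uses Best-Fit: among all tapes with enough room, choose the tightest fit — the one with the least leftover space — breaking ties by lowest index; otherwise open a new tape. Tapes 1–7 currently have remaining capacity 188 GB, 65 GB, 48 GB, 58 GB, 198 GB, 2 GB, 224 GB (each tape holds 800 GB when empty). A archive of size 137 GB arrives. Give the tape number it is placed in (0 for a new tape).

1

Tapes with room: tape 1 (188 GB), tape 5 (198 GB), tape 7 (224 GB).
Tightest fit is tape 1 with 188 GB free.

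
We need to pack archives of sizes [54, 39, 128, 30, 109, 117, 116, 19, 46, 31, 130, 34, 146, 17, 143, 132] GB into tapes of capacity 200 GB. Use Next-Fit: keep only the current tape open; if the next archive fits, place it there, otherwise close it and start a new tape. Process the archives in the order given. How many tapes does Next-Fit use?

9

tape 1: place 54 GB, 146 GB left
tape 1: place 39 GB, 107 GB left
tape 2: place 128 GB, 72 GB left
tape 2: place 30 GB, 42 GB left
tape 3: place 109 GB, 91 GB left
tape 4: place 117 GB, 83 GB left
tape 5: place 116 GB, 84 GB left
tape 5: place 19 GB, 65 GB left
tape 5: place 46 GB, 19 GB left
tape 6: place 31 GB, 169 GB left
tape 6: place 130 GB, 39 GB left
tape 6: place 34 GB, 5 GB left
tape 7: place 146 GB, 54 GB left
tape 7: place 17 GB, 37 GB left
tape 8: place 143 GB, 57 GB left
tape 9: place 132 GB, 68 GB left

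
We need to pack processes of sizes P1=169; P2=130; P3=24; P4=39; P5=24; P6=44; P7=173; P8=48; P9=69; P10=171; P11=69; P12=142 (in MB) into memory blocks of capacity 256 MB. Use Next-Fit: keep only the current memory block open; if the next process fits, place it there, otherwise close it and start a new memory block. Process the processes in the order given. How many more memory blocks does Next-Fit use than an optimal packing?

1

Next-Fit: [169] [130,24,39,24] [44,173] [48,69] [171,69] [142] → 6 memory blocks.
Total size 1102 MB; any packing needs at least ⌈1102/256⌉ = 5 memory blocks.
An optimal packing achieves that bound: [173,69] [171,69] [169,48,39] [142,44,24,24] [130] → 5 memory blocks.
Excess: 6 − 5 = 1.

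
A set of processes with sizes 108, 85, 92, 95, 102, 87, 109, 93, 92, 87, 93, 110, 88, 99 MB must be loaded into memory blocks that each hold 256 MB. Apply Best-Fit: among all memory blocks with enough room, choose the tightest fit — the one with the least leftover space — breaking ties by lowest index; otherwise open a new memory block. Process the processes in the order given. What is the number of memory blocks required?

memory block 1: place 108 MB, 148 MB left
memory block 1: place 85 MB, 63 MB left
memory block 2: place 92 MB, 164 MB left
memory block 2: place 95 MB, 69 MB left
memory block 3: place 102 MB, 154 MB left
memory block 3: place 87 MB, 67 MB left
memory block 4: place 109 MB, 147 MB left
memory block 4: place 93 MB, 54 MB left
memory block 5: place 92 MB, 164 MB left
memory block 5: place 87 MB, 77 MB left
memory block 6: place 93 MB, 163 MB left
memory block 6: place 110 MB, 53 MB left
memory block 7: place 88 MB, 168 MB left
memory block 7: place 99 MB, 69 MB left
Final memory blocks: [108,85] [92,95] [102,87] [109,93] [92,87] [93,110] [88,99].

7 memory blocks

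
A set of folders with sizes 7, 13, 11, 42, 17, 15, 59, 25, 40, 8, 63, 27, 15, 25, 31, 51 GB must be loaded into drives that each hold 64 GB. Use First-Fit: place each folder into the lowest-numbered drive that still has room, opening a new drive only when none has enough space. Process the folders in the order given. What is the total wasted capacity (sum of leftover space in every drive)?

63

7 GB → drive 1 (remaining 57 GB)
13 GB → drive 1 (remaining 44 GB)
11 GB → drive 1 (remaining 33 GB)
42 GB → drive 2 (remaining 22 GB)
17 GB → drive 1 (remaining 16 GB)
15 GB → drive 1 (remaining 1 GB)
59 GB → drive 3 (remaining 5 GB)
25 GB → drive 4 (remaining 39 GB)
40 GB → drive 5 (remaining 24 GB)
8 GB → drive 2 (remaining 14 GB)
63 GB → drive 6 (remaining 1 GB)
27 GB → drive 4 (remaining 12 GB)
15 GB → drive 5 (remaining 9 GB)
25 GB → drive 7 (remaining 39 GB)
31 GB → drive 7 (remaining 8 GB)
51 GB → drive 8 (remaining 13 GB)
8 drives × 64 GB = 512 GB; used 449 GB; unused 63 GB.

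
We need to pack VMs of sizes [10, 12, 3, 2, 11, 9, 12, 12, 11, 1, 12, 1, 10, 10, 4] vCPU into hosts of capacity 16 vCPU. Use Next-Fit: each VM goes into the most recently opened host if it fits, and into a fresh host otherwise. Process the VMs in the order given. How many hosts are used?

host 1: place 10 vCPU, 6 vCPU left
host 2: place 12 vCPU, 4 vCPU left
host 2: place 3 vCPU, 1 vCPU left
host 3: place 2 vCPU, 14 vCPU left
host 3: place 11 vCPU, 3 vCPU left
host 4: place 9 vCPU, 7 vCPU left
host 5: place 12 vCPU, 4 vCPU left
host 6: place 12 vCPU, 4 vCPU left
host 7: place 11 vCPU, 5 vCPU left
host 7: place 1 vCPU, 4 vCPU left
host 8: place 12 vCPU, 4 vCPU left
host 8: place 1 vCPU, 3 vCPU left
host 9: place 10 vCPU, 6 vCPU left
host 10: place 10 vCPU, 6 vCPU left
host 10: place 4 vCPU, 2 vCPU left
Final hosts: [10] [12,3] [2,11] [9] [12] [12] [11,1] [12,1] [10] [10,4].

10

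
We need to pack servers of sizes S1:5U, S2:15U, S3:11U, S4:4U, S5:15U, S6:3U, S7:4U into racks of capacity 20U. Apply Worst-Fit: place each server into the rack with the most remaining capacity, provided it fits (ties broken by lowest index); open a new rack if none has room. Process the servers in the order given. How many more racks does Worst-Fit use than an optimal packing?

0

Worst-Fit: [5,15] [11,4,3] [15,4] → 3 racks.
Total size 57U; any packing needs at least ⌈57/20⌉ = 3 racks.
So 3 is already optimal.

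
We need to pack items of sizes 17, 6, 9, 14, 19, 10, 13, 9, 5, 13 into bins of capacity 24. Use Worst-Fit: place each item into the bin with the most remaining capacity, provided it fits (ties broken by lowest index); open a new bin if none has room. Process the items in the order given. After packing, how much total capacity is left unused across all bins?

bin 1: place 17, 7 left
bin 1: place 6, 1 left
bin 2: place 9, 15 left
bin 2: place 14, 1 left
bin 3: place 19, 5 left
bin 4: place 10, 14 left
bin 4: place 13, 1 left
bin 5: place 9, 15 left
bin 5: place 5, 10 left
bin 6: place 13, 11 left
6 bins × 24 = 144; used 115; unused 29.

29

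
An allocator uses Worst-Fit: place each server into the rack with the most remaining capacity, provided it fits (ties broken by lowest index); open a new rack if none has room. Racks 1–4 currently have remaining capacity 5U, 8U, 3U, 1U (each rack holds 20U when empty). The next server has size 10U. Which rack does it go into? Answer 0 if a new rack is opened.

0

No rack has ≥ 10U free, so a new rack is opened.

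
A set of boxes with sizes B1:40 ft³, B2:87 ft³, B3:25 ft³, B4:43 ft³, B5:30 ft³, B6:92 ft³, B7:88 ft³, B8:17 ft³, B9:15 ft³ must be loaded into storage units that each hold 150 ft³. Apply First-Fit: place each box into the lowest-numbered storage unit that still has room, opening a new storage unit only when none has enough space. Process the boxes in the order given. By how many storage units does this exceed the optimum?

First-Fit: [40,87,17] [25,43,30,15] [92] [88] → 4 storage units.
Total size 437 ft³; any packing needs at least ⌈437/150⌉ = 3 storage units.
An optimal packing achieves that bound: [92,43,15] [88,40,17] [87,30,25] → 3 storage units.
Excess: 4 − 3 = 1.

1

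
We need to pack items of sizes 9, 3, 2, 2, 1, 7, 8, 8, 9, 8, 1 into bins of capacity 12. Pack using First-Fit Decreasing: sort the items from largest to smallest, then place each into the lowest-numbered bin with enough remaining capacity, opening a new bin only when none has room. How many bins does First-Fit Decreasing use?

Sorted descending: 9, 9, 8, 8, 8, 7, 3, 2, 2, 1, 1.
Put 9 in bin 1; 3 remain.
Put 9 in bin 2; 3 remain.
Put 8 in bin 3; 4 remain.
Put 8 in bin 4; 4 remain.
Put 8 in bin 5; 4 remain.
Put 7 in bin 6; 5 remain.
Put 3 in bin 1; 0 remain.
Put 2 in bin 2; 1 remain.
Put 2 in bin 3; 2 remain.
Put 1 in bin 2; 0 remain.
Put 1 in bin 3; 1 remain.
Final bins: [9,3] [9,2,1] [8,2,1] [8] [8] [7].

6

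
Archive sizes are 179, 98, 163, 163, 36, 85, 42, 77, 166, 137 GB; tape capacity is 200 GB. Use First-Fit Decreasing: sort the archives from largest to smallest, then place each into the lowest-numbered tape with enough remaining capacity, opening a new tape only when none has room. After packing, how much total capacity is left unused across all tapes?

254

Sorted descending: 179, 166, 163, 163, 137, 98, 85, 77, 42, 36.
179 GB → tape 1 (remaining 21 GB)
166 GB → tape 2 (remaining 34 GB)
163 GB → tape 3 (remaining 37 GB)
163 GB → tape 4 (remaining 37 GB)
137 GB → tape 5 (remaining 63 GB)
98 GB → tape 6 (remaining 102 GB)
85 GB → tape 6 (remaining 17 GB)
77 GB → tape 7 (remaining 123 GB)
42 GB → tape 5 (remaining 21 GB)
36 GB → tape 3 (remaining 1 GB)
7 tapes × 200 GB = 1400 GB; used 1146 GB; unused 254 GB.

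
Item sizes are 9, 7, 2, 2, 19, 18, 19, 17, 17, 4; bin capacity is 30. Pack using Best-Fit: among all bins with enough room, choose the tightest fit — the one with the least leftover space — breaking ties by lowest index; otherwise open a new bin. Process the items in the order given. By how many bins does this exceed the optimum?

1

Best-Fit: [9,7,2,2,4] [19] [18] [19] [17] [17] → 6 bins.
5 items exceed 15 (half the capacity), and no two of those can share a bin, so at least 5 bins are needed.
An optimal packing achieves that bound: [19,9,2] [19,7,4] [18,2] [17] [17] → 5 bins.
Excess: 6 − 5 = 1.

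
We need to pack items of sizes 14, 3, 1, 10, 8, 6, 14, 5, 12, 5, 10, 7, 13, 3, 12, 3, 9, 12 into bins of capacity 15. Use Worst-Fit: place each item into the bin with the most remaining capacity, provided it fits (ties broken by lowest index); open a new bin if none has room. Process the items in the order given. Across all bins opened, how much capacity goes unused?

bin 1: place 14, 1 left
bin 2: place 3, 12 left
bin 2: place 1, 11 left
bin 2: place 10, 1 left
bin 3: place 8, 7 left
bin 3: place 6, 1 left
bin 4: place 14, 1 left
bin 5: place 5, 10 left
bin 6: place 12, 3 left
bin 5: place 5, 5 left
bin 7: place 10, 5 left
bin 8: place 7, 8 left
bin 9: place 13, 2 left
bin 8: place 3, 5 left
bin 10: place 12, 3 left
bin 5: place 3, 2 left
bin 11: place 9, 6 left
bin 12: place 12, 3 left
12 bins × 15 = 180; used 147; unused 33.

33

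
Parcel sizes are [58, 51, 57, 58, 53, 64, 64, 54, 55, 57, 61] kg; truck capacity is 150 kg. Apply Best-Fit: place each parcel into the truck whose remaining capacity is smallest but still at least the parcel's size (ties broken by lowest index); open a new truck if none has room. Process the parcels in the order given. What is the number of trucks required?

6

Put 58 kg in truck 1; 92 kg remain.
Put 51 kg in truck 1; 41 kg remain.
Put 57 kg in truck 2; 93 kg remain.
Put 58 kg in truck 2; 35 kg remain.
Put 53 kg in truck 3; 97 kg remain.
Put 64 kg in truck 3; 33 kg remain.
Put 64 kg in truck 4; 86 kg remain.
Put 54 kg in truck 4; 32 kg remain.
Put 55 kg in truck 5; 95 kg remain.
Put 57 kg in truck 5; 38 kg remain.
Put 61 kg in truck 6; 89 kg remain.
Final trucks: [58,51] [57,58] [53,64] [64,54] [55,57] [61].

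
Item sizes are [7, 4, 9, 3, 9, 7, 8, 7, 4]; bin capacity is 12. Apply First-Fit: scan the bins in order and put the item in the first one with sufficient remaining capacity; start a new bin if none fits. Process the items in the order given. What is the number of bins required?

Put 7 in bin 1; 5 remain.
Put 4 in bin 1; 1 remain.
Put 9 in bin 2; 3 remain.
Put 3 in bin 2; 0 remain.
Put 9 in bin 3; 3 remain.
Put 7 in bin 4; 5 remain.
Put 8 in bin 5; 4 remain.
Put 7 in bin 6; 5 remain.
Put 4 in bin 4; 1 remain.
Final bins: [7,4] [9,3] [9] [7,4] [8] [7].

6 bins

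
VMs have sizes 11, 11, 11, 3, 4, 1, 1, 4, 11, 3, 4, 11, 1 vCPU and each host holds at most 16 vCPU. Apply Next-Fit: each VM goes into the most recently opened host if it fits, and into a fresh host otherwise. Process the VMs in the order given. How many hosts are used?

host 1: place 11 vCPU, 5 vCPU left
host 2: place 11 vCPU, 5 vCPU left
host 3: place 11 vCPU, 5 vCPU left
host 3: place 3 vCPU, 2 vCPU left
host 4: place 4 vCPU, 12 vCPU left
host 4: place 1 vCPU, 11 vCPU left
host 4: place 1 vCPU, 10 vCPU left
host 4: place 4 vCPU, 6 vCPU left
host 5: place 11 vCPU, 5 vCPU left
host 5: place 3 vCPU, 2 vCPU left
host 6: place 4 vCPU, 12 vCPU left
host 6: place 11 vCPU, 1 vCPU left
host 6: place 1 vCPU, 0 vCPU left
Final hosts: [11] [11] [11,3] [4,1,1,4] [11,3] [4,11,1].

6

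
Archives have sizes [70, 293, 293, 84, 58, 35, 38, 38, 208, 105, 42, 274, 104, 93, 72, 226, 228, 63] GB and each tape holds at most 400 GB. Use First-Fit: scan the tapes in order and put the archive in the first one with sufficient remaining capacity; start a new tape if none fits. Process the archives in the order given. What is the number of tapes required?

7

70 GB → tape 1 (remaining 330 GB)
293 GB → tape 1 (remaining 37 GB)
293 GB → tape 2 (remaining 107 GB)
84 GB → tape 2 (remaining 23 GB)
58 GB → tape 3 (remaining 342 GB)
35 GB → tape 1 (remaining 2 GB)
38 GB → tape 3 (remaining 304 GB)
38 GB → tape 3 (remaining 266 GB)
208 GB → tape 3 (remaining 58 GB)
105 GB → tape 4 (remaining 295 GB)
42 GB → tape 3 (remaining 16 GB)
274 GB → tape 4 (remaining 21 GB)
104 GB → tape 5 (remaining 296 GB)
93 GB → tape 5 (remaining 203 GB)
72 GB → tape 5 (remaining 131 GB)
226 GB → tape 6 (remaining 174 GB)
228 GB → tape 7 (remaining 172 GB)
63 GB → tape 5 (remaining 68 GB)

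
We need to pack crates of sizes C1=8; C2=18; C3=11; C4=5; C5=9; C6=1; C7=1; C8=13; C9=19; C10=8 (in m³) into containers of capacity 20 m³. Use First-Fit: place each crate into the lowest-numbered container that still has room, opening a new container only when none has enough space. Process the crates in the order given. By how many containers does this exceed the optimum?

First-Fit: [8,11,1] [18,1] [5,9] [13] [19] [8] → 6 containers.
Total size 93 m³; any packing needs at least ⌈93/20⌉ = 5 containers.
An optimal packing achieves that bound: [19,1] [18,1] [13,5] [11,9] [8,8] → 5 containers.
Excess: 6 − 5 = 1.

1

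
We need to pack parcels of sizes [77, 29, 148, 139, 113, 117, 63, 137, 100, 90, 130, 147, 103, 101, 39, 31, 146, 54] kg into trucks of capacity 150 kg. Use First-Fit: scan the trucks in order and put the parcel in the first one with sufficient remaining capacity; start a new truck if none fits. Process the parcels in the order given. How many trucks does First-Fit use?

14 trucks

truck 1: place 77 kg, 73 kg left
truck 1: place 29 kg, 44 kg left
truck 2: place 148 kg, 2 kg left
truck 3: place 139 kg, 11 kg left
truck 4: place 113 kg, 37 kg left
truck 5: place 117 kg, 33 kg left
truck 6: place 63 kg, 87 kg left
truck 7: place 137 kg, 13 kg left
truck 8: place 100 kg, 50 kg left
truck 9: place 90 kg, 60 kg left
truck 10: place 130 kg, 20 kg left
truck 11: place 147 kg, 3 kg left
truck 12: place 103 kg, 47 kg left
truck 13: place 101 kg, 49 kg left
truck 1: place 39 kg, 5 kg left
truck 4: place 31 kg, 6 kg left
truck 14: place 146 kg, 4 kg left
truck 6: place 54 kg, 33 kg left
Final trucks: [77,29,39] [148] [139] [113,31] [117] [63,54] [137] [100] [90] [130] [147] [103] [101] [146].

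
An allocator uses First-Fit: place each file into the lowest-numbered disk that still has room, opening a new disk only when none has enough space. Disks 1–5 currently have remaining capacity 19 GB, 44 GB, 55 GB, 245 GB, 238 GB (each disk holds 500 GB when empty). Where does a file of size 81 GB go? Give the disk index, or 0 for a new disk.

Disks with room: disk 4 (245 GB), disk 5 (238 GB).
The first with room is disk 4.

4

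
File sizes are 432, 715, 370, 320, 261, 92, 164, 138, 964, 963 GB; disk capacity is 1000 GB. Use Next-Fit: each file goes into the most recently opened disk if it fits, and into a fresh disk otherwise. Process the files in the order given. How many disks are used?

6 disks

disk 1: place 432 GB, 568 GB left
disk 2: place 715 GB, 285 GB left
disk 3: place 370 GB, 630 GB left
disk 3: place 320 GB, 310 GB left
disk 3: place 261 GB, 49 GB left
disk 4: place 92 GB, 908 GB left
disk 4: place 164 GB, 744 GB left
disk 4: place 138 GB, 606 GB left
disk 5: place 964 GB, 36 GB left
disk 6: place 963 GB, 37 GB left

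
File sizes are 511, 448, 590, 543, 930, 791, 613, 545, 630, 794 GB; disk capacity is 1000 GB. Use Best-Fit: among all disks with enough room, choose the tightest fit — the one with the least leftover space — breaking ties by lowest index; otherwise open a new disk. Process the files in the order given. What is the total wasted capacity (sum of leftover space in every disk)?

disk 1: place 511 GB, 489 GB left
disk 1: place 448 GB, 41 GB left
disk 2: place 590 GB, 410 GB left
disk 3: place 543 GB, 457 GB left
disk 4: place 930 GB, 70 GB left
disk 5: place 791 GB, 209 GB left
disk 6: place 613 GB, 387 GB left
disk 7: place 545 GB, 455 GB left
disk 8: place 630 GB, 370 GB left
disk 9: place 794 GB, 206 GB left
9 disks × 1000 GB = 9000 GB; used 6395 GB; unused 2605 GB.

2605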